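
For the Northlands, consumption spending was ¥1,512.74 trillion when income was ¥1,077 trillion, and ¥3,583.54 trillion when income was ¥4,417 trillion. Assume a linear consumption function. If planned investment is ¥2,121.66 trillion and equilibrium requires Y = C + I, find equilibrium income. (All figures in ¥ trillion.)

MPC = (3583.54 − 1512.74)/(4417 − 1077) = 2070.8/3340 = 0.62
a = 1512.74 − 0.62(1077) = 845
Equilibrium: Y = 845 + 0.62Y + 2121.66
0.38Y = 2966.66, so Y = 2966.66/0.38 = 7807

Y = 7807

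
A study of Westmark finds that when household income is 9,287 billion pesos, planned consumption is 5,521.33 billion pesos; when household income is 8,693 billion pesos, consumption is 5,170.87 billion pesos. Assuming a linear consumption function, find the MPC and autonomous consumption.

MPC = 0.59; a = 42

MPC = ΔC/ΔY = (5521.33 − 5170.87)/(9287 − 8693) = 350.46/594 = 0.59
a = C − MPC·Y = 5170.87 − 0.59(8693) = 5170.87 − 5128.87 = 42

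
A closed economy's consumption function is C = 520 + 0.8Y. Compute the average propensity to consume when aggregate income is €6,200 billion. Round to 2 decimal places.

C = 520 + 0.8(6200) = 5480
APC = C/Y = 5480/6200 = 0.88

APC = 0.88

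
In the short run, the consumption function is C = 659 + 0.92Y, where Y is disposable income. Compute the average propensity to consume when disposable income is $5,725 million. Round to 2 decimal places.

C = 659 + 0.92(5725) = 5926
APC = C/Y = 5926/5725 = 1.04

APC = 1.04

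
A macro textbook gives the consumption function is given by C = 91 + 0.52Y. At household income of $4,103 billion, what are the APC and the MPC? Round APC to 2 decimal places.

MPC = 0.52 (the slope of the consumption function)
C = 91 + 0.52(4103) = 2224.56, so APC = 2224.56/4103 = 0.54

APC = 0.54; MPC = 0.52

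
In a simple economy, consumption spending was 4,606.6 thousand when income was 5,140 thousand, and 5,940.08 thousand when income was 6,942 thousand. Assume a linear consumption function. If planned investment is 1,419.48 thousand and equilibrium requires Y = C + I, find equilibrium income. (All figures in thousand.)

Y = 8548

MPC = (5940.08 − 4606.6)/(6942 − 5140) = 1333.48/1802 = 0.74
a = 4606.6 − 0.74(5140) = 803
Equilibrium: Y = 803 + 0.74Y + 1419.48
0.26Y = 2222.48, so Y = 2222.48/0.26 = 8548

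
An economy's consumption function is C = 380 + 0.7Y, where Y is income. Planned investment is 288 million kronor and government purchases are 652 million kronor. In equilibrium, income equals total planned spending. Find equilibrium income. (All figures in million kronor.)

Y = 4400

Y = C + I + G = 380 + 0.7Y + 288 + 652
Y − 0.7Y = 1320
0.3Y = 1320, so Y = 1320/0.3 = 4400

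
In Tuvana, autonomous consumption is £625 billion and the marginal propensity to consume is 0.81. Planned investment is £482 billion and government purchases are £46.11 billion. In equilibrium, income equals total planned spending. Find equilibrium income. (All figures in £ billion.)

Y = 6069

Y = C + I + G = 625 + 0.81Y + 482 + 46.11
Y − 0.81Y = 1153.11
0.19Y = 1153.11, so Y = 1153.11/0.19 = 6069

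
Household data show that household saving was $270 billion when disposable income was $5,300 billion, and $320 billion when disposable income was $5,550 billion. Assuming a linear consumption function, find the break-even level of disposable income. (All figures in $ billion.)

Y = 3950

MPS = ΔS/ΔY = (320 − 270)/(5550 − 5300) = 50/250 = 0.2
MPC = 1 − MPS = 0.8
From S(5300) = 270: −a + 0.2(5300) = 270, so a = 1060 − 270 = 790
Break-even (S = 0): Y = a/MPS = 790/0.2 = 3950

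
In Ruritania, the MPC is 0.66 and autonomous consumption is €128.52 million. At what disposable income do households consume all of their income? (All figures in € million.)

At break-even, C = Y: 128.52 + 0.66Y = Y
0.34Y = 128.52, so Y = 128.52/0.34 = 378

Y = 378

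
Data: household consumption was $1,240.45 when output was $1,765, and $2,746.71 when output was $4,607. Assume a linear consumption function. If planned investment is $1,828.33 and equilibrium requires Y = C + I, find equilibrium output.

Y = 4539

MPC = (2746.71 − 1240.45)/(4607 − 1765) = 1506.26/2842 = 0.53
a = 1240.45 − 0.53(1765) = 305
Equilibrium: Y = 305 + 0.53Y + 1828.33
0.47Y = 2133.33, so Y = 2133.33/0.47 = 4539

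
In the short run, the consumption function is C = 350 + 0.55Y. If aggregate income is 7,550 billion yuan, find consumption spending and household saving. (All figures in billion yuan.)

C = 4502.5; S = 3047.5

C = 350 + 0.55(7550) = 350 + 4152.5 = 4502.5
S = Y − C = 7550 − 4502.5 = 3047.5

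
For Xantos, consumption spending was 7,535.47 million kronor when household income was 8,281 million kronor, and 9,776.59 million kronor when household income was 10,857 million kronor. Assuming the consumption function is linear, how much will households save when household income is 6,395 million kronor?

MPC = (9776.59 − 7535.47)/(10857 − 8281) = 2241.12/2576 = 0.87
a = 7535.47 − 0.87(8281) = 7535.47 − 7204.47 = 331
C = 331 + 0.87(6395) = 5894.65
S = 6395 − 5894.65 = 500.35

S = 500.35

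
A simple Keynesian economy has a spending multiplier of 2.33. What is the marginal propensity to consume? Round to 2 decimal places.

k = 1/(1 − MPC), so 1 − MPC = 1/k = 1/2.33 = 0.4292
MPC = 1 − 0.4292 = 0.57

MPC = 0.57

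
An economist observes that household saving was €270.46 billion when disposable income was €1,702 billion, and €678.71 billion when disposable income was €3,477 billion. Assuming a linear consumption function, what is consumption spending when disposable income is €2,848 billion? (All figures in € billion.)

C = 2313.96

MPS = ΔS/ΔY = (678.71 − 270.46)/(3477 − 1702) = 408.25/1775 = 0.23
MPC = 1 − MPS = 0.77
Autonomous saving = 270.46 − 0.23(1702) = -121, so a = 121
C = 121 + 0.77(2848) = 121 + 2192.96 = 2313.96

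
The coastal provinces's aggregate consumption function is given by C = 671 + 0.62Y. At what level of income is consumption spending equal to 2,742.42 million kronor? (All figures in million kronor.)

671 + 0.62Y = 2742.42
0.62Y = 2071.42, so Y = 2071.42/0.62 = 3341

Y = 3341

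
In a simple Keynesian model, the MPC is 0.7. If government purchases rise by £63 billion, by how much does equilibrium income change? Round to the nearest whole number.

The multiplier is 1/(1 − MPC) = 1/0.3.
ΔY = 63/0.3 = 210.00 ≈ 210

ΔY ≈ 210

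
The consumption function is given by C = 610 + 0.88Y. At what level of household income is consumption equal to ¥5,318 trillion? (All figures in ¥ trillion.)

610 + 0.88Y = 5318
0.88Y = 4708, so Y = 4708/0.88 = 5350

Y = 5350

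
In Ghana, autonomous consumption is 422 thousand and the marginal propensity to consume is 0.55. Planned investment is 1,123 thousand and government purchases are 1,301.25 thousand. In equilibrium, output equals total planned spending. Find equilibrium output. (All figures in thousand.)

Y = 6325

Y = C + I + G = 422 + 0.55Y + 1123 + 1301.25
Y − 0.55Y = 2846.25
0.45Y = 2846.25, so Y = 2846.25/0.45 = 6325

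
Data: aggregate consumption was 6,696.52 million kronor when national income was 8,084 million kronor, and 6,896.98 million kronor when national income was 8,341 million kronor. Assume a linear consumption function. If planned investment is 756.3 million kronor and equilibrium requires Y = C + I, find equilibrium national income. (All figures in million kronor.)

Y = 5215

MPC = (6896.98 − 6696.52)/(8341 − 8084) = 200.46/257 = 0.78
a = 6696.52 − 0.78(8084) = 391
Equilibrium: Y = 391 + 0.78Y + 756.3
0.22Y = 1147.3, so Y = 1147.3/0.22 = 5215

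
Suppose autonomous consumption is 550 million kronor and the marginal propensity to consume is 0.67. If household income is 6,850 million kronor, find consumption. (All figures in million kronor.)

C = 5139.5

C = 550 + 0.67(6850) = 550 + 4589.5 = 5139.5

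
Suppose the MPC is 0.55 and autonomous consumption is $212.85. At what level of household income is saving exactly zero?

At break-even, C = Y: 212.85 + 0.55Y = Y
0.45Y = 212.85, so Y = 212.85/0.45 = 473

Y = 473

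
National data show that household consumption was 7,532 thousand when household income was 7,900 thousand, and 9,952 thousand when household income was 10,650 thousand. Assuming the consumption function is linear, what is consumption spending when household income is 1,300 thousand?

MPC = (9952 − 7532)/(10650 − 7900) = 2420/2750 = 0.88
a = 7532 − 0.88(7900) = 7532 − 6952 = 580
C = 580 + 0.88(1300) = 580 + 1144 = 1724

C = 1724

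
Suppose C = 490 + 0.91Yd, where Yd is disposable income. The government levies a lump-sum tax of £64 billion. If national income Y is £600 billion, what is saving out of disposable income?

S = -441.76

Yd = Y − T = 600 − 64 = 536
C = 490 + 0.91(536) = 490 + 487.76 = 977.76
S = Yd − C = 536 − 977.76 = -441.76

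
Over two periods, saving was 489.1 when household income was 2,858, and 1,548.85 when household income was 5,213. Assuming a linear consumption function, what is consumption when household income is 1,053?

MPS = ΔS/ΔY = (1548.85 − 489.1)/(5213 − 2858) = 1059.75/2355 = 0.45
MPC = 1 − MPS = 0.55
Autonomous saving = 489.1 − 0.45(2858) = -797, so a = 797
C = 797 + 0.55(1053) = 797 + 579.15 = 1376.15

C = 1376.15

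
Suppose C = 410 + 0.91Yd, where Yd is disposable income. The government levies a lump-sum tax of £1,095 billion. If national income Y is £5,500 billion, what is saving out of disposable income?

S = -13.55

Yd = Y − T = 5500 − 1095 = 4405
C = 410 + 0.91(4405) = 410 + 4008.55 = 4418.55
S = Yd − C = 4405 − 4418.55 = -13.55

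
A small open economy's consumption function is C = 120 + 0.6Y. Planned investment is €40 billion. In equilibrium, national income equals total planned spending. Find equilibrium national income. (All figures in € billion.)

Y = 400

Y = C + I = 120 + 0.6Y + 40
Y − 0.6Y = 160
0.4Y = 160, so Y = 160/0.4 = 400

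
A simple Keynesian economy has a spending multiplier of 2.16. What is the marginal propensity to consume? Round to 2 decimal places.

k = 1/(1 − MPC), so 1 − MPC = 1/k = 1/2.16 = 0.4630
MPC = 1 − 0.4630 = 0.54

MPC = 0.54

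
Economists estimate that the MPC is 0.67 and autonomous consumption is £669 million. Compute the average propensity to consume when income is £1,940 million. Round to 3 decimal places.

APC = 1.015

C = 669 + 0.67(1940) = 1968.8
APC = C/Y = 1968.8/1940 = 1.015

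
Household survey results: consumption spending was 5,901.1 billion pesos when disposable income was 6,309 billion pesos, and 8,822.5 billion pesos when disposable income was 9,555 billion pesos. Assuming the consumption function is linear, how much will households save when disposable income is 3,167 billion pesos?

S = 93.7

MPC = (8822.5 − 5901.1)/(9555 − 6309) = 2921.4/3246 = 0.9
a = 5901.1 − 0.9(6309) = 5901.1 − 5678.1 = 223
C = 223 + 0.9(3167) = 3073.3
S = 3167 − 3073.3 = 93.7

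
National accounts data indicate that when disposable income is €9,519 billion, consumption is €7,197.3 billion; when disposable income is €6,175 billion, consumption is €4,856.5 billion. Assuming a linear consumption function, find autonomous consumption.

a = 534

MPC = ΔC/ΔY = (7197.3 − 4856.5)/(9519 − 6175) = 2340.8/3344 = 0.7
a = C − MPC·Y = 4856.5 − 0.7(6175) = 4856.5 − 4322.5 = 534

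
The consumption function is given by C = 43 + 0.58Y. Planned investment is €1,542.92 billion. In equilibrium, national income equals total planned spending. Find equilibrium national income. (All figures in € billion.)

Y = 3776

Y = C + I = 43 + 0.58Y + 1542.92
Y − 0.58Y = 1585.92
0.42Y = 1585.92, so Y = 1585.92/0.42 = 3776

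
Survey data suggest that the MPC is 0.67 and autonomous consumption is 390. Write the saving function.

S = -390 + 0.33Y

S = Y − C = Y − (390 + 0.67Y) = -390 + (1 − 0.67)Y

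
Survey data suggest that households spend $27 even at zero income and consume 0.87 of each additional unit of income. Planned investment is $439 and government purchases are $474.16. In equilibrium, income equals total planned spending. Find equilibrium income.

Y = 7232

Y = C + I + G = 27 + 0.87Y + 439 + 474.16
Y − 0.87Y = 940.16
0.13Y = 940.16, so Y = 940.16/0.13 = 7232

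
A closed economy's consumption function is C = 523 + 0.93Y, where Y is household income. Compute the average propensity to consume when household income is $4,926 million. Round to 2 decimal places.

C = 523 + 0.93(4926) = 5104.18
APC = C/Y = 5104.18/4926 = 1.04

APC = 1.04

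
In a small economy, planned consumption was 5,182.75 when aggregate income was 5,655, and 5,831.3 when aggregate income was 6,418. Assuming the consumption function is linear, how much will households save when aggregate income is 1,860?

S = -97

MPC = (5831.3 − 5182.75)/(6418 − 5655) = 648.55/763 = 0.85
a = 5182.75 − 0.85(5655) = 5182.75 − 4806.75 = 376
C = 376 + 0.85(1860) = 1957
S = 1860 − 1957 = -97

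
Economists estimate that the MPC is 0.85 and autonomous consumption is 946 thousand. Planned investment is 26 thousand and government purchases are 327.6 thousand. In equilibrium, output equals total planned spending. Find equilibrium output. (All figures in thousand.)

Y = C + I + G = 946 + 0.85Y + 26 + 327.6
Y − 0.85Y = 1299.6
0.15Y = 1299.6, so Y = 1299.6/0.15 = 8664

Y = 8664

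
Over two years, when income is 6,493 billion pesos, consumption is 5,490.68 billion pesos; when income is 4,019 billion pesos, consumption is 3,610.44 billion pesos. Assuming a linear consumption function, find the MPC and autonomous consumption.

MPC = ΔC/ΔY = (5490.68 − 3610.44)/(6493 − 4019) = 1880.24/2474 = 0.76
a = C − MPC·Y = 3610.44 − 0.76(4019) = 3610.44 − 3054.44 = 556

MPC = 0.76; a = 556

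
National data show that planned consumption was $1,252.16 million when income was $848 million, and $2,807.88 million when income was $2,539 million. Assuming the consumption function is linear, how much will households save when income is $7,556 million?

MPC = (2807.88 − 1252.16)/(2539 − 848) = 1555.72/1691 = 0.92
a = 1252.16 − 0.92(848) = 1252.16 − 780.16 = 472
C = 472 + 0.92(7556) = 7423.52
S = 7556 − 7423.52 = 132.48

S = 132.48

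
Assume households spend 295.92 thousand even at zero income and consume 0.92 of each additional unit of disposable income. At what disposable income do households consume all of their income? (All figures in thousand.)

Y = 3699

At break-even, C = Y: 295.92 + 0.92Y = Y
0.08Y = 295.92, so Y = 295.92/0.08 = 3699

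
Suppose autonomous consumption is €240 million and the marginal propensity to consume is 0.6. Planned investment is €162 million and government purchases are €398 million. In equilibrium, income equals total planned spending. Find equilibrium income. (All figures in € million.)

Y = 2000

Y = C + I + G = 240 + 0.6Y + 162 + 398
Y − 0.6Y = 800
0.4Y = 800, so Y = 800/0.4 = 2000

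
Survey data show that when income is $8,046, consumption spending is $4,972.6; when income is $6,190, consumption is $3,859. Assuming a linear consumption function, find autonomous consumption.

a = 145

MPC = ΔC/ΔY = (4972.6 − 3859)/(8046 − 6190) = 1113.6/1856 = 0.6
a = C − MPC·Y = 3859 − 0.6(6190) = 3859 − 3714 = 145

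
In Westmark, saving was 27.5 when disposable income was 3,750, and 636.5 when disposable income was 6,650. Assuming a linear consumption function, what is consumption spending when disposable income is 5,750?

MPS = ΔS/ΔY = (636.5 − 27.5)/(6650 − 3750) = 609/2900 = 0.21
MPC = 1 − MPS = 0.79
Autonomous saving = 27.5 − 0.21(3750) = -760, so a = 760
C = 760 + 0.79(5750) = 760 + 4542.5 = 5302.5

C = 5302.5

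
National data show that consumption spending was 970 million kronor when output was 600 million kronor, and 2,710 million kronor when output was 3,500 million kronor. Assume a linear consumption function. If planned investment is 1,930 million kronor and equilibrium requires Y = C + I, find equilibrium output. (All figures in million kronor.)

MPC = (2710 − 970)/(3500 − 600) = 1740/2900 = 0.6
a = 970 − 0.6(600) = 610
Equilibrium: Y = 610 + 0.6Y + 1930
0.4Y = 2540, so Y = 2540/0.4 = 6350

Y = 6350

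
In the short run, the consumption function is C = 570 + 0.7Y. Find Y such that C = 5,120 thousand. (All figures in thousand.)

570 + 0.7Y = 5120
0.7Y = 4550, so Y = 4550/0.7 = 6500

Y = 6500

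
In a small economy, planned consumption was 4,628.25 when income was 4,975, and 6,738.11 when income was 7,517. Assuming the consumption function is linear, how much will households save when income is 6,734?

S = 645.78

MPC = (6738.11 − 4628.25)/(7517 − 4975) = 2109.86/2542 = 0.83
a = 4628.25 − 0.83(4975) = 4628.25 − 4129.25 = 499
C = 499 + 0.83(6734) = 6088.22
S = 6734 − 6088.22 = 645.78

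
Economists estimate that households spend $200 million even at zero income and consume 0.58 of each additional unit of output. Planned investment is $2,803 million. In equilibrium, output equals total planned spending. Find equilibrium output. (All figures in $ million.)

Y = C + I = 200 + 0.58Y + 2803
Y − 0.58Y = 3003
0.42Y = 3003, so Y = 3003/0.42 = 7150

Y = 7150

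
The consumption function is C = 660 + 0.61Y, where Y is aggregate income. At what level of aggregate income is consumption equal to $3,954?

660 + 0.61Y = 3954
0.61Y = 3294, so Y = 3294/0.61 = 5400

Y = 5400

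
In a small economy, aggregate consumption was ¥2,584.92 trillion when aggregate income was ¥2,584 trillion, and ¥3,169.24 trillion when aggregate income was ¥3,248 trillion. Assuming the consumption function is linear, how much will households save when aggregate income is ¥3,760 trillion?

S = 140.2

MPC = (3169.24 − 2584.92)/(3248 − 2584) = 584.32/664 = 0.88
a = 2584.92 − 0.88(2584) = 2584.92 − 2273.92 = 311
C = 311 + 0.88(3760) = 3619.8
S = 3760 − 3619.8 = 140.2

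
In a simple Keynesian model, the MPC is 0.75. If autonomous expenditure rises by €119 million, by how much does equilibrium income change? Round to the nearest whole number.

ΔY ≈ 476

The multiplier is 1/(1 − MPC) = 1/0.25.
ΔY = 119/0.25 = 476.00 ≈ 476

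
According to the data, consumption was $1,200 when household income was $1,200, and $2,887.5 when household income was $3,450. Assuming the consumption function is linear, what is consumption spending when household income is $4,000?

MPC = (2887.5 − 1200)/(3450 − 1200) = 1687.5/2250 = 0.75
a = 1200 − 0.75(1200) = 1200 − 900 = 300
C = 300 + 0.75(4000) = 300 + 3000 = 3300

C = 3300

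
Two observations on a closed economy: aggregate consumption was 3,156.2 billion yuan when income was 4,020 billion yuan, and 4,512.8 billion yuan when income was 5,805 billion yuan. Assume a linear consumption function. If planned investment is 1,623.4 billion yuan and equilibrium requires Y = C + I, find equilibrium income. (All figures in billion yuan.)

MPC = (4512.8 − 3156.2)/(5805 − 4020) = 1356.6/1785 = 0.76
a = 3156.2 − 0.76(4020) = 101
Equilibrium: Y = 101 + 0.76Y + 1623.4
0.24Y = 1724.4, so Y = 1724.4/0.24 = 7185

Y = 7185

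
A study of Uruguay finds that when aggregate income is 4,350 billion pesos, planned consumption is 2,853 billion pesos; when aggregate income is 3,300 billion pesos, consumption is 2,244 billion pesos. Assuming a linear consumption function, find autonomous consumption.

MPC = ΔC/ΔY = (2853 − 2244)/(4350 − 3300) = 609/1050 = 0.58
a = C − MPC·Y = 2244 − 0.58(3300) = 2244 − 1914 = 330

a = 330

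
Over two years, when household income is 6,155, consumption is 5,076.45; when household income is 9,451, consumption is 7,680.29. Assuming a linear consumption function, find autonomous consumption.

a = 214

MPC = ΔC/ΔY = (7680.29 − 5076.45)/(9451 − 6155) = 2603.84/3296 = 0.79
a = C − MPC·Y = 5076.45 − 0.79(6155) = 5076.45 − 4862.45 = 214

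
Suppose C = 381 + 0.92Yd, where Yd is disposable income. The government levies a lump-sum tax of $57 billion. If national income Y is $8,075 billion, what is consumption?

Yd = Y − T = 8075 − 57 = 8018
C = 381 + 0.92(8018) = 381 + 7376.56 = 7757.56

C = 7757.56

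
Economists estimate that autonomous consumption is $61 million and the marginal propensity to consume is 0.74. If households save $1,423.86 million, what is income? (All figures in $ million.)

Y = 5711

S = Y − C = -61 + 0.26Y
-61 + 0.26Y = 1423.86, so 0.26Y = 1484.86 and Y = 5711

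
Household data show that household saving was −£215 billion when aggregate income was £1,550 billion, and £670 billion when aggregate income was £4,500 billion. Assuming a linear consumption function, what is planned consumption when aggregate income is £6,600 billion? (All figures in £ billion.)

MPS = ΔS/ΔY = (670 − (-215))/(4500 − 1550) = 885/2950 = 0.3
MPC = 1 − MPS = 0.7
Autonomous saving = -215 − 0.3(1550) = -680, so a = 680
C = 680 + 0.7(6600) = 680 + 4620 = 5300

C = 5300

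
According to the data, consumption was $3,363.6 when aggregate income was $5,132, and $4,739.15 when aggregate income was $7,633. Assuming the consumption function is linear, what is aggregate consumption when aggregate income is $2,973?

MPC = (4739.15 − 3363.6)/(7633 − 5132) = 1375.55/2501 = 0.55
a = 3363.6 − 0.55(5132) = 3363.6 − 2822.6 = 541
C = 541 + 0.55(2973) = 541 + 1635.15 = 2176.15

C = 2176.15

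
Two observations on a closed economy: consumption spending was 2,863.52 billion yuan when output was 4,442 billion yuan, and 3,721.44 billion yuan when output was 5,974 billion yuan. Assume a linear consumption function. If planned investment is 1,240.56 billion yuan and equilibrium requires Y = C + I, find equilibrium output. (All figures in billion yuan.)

MPC = (3721.44 − 2863.52)/(5974 − 4442) = 857.92/1532 = 0.56
a = 2863.52 − 0.56(4442) = 376
Equilibrium: Y = 376 + 0.56Y + 1240.56
0.44Y = 1616.56, so Y = 1616.56/0.44 = 3674

Y = 3674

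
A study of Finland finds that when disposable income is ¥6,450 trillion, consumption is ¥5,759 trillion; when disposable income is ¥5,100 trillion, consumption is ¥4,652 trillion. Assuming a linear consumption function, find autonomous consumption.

MPC = ΔC/ΔY = (5759 − 4652)/(6450 − 5100) = 1107/1350 = 0.82
a = C − MPC·Y = 4652 − 0.82(5100) = 4652 − 4182 = 470

a = 470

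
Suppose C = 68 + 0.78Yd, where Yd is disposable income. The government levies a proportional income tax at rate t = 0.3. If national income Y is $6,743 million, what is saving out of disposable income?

Yd = (1 − 0.3)(6743) = 0.7(6743) = 4720.1
C = 68 + 0.78(4720.1) = 68 + 3681.678 = 3749.678
S = Yd − C = 4720.1 − 3749.678 = 970.422

S = 970.422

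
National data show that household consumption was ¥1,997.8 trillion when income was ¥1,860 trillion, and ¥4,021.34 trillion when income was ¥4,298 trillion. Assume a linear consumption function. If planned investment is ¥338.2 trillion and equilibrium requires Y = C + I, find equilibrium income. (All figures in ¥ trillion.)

MPC = (4021.34 − 1997.8)/(4298 − 1860) = 2023.54/2438 = 0.83
a = 1997.8 − 0.83(1860) = 454
Equilibrium: Y = 454 + 0.83Y + 338.2
0.17Y = 792.2, so Y = 792.2/0.17 = 4660

Y = 4660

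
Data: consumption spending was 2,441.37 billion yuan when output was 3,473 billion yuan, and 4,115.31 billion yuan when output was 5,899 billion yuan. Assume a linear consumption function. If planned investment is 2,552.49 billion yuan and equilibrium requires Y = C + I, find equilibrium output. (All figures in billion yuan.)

Y = 8379

MPC = (4115.31 − 2441.37)/(5899 − 3473) = 1673.94/2426 = 0.69
a = 2441.37 − 0.69(3473) = 45
Equilibrium: Y = 45 + 0.69Y + 2552.49
0.31Y = 2597.49, so Y = 2597.49/0.31 = 8379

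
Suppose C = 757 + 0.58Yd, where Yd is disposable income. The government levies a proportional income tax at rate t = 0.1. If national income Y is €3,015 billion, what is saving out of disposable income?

Yd = (1 − 0.1)(3015) = 0.9(3015) = 2713.5
C = 757 + 0.58(2713.5) = 757 + 1573.83 = 2330.83
S = Yd − C = 2713.5 − 2330.83 = 382.67

S = 382.67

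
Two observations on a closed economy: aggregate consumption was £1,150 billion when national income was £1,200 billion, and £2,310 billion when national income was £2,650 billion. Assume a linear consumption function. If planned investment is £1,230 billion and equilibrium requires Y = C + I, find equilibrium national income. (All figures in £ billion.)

MPC = (2310 − 1150)/(2650 − 1200) = 1160/1450 = 0.8
a = 1150 − 0.8(1200) = 190
Equilibrium: Y = 190 + 0.8Y + 1230
0.2Y = 1420, so Y = 1420/0.2 = 7100

Y = 7100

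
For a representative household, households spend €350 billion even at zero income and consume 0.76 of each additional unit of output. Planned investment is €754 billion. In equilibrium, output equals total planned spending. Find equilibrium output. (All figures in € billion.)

Y = C + I = 350 + 0.76Y + 754
Y − 0.76Y = 1104
0.24Y = 1104, so Y = 1104/0.24 = 4600

Y = 4600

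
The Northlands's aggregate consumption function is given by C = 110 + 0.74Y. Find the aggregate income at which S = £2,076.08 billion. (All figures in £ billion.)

Y = 8408

S = Y − C = -110 + 0.26Y
-110 + 0.26Y = 2076.08, so 0.26Y = 2186.08 and Y = 8408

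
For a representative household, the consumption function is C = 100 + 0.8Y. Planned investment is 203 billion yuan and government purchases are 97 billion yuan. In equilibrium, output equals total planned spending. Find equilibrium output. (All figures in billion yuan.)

Y = C + I + G = 100 + 0.8Y + 203 + 97
Y − 0.8Y = 400
0.2Y = 400, so Y = 400/0.2 = 2000

Y = 2000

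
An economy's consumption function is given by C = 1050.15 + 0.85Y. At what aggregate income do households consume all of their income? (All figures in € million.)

Y = 7001

At break-even, C = Y: 1050.15 + 0.85Y = Y
0.15Y = 1050.15, so Y = 1050.15/0.15 = 7001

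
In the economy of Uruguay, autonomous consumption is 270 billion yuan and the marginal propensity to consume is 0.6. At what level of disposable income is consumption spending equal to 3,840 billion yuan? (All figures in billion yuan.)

270 + 0.6Y = 3840
0.6Y = 3570, so Y = 3570/0.6 = 5950

Y = 5950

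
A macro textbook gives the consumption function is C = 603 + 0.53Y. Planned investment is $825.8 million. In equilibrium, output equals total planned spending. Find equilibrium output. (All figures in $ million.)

Y = C + I = 603 + 0.53Y + 825.8
Y − 0.53Y = 1428.8
0.47Y = 1428.8, so Y = 1428.8/0.47 = 3040

Y = 3040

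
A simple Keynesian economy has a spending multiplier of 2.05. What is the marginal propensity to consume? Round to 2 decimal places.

MPC = 0.51

k = 1/(1 − MPC), so 1 − MPC = 1/k = 1/2.05 = 0.4878
MPC = 1 − 0.4878 = 0.51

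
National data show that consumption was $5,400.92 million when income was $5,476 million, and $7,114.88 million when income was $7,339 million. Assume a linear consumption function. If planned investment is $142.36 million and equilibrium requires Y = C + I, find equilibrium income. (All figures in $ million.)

Y = 6317

MPC = (7114.88 − 5400.92)/(7339 − 5476) = 1713.96/1863 = 0.92
a = 5400.92 − 0.92(5476) = 363
Equilibrium: Y = 363 + 0.92Y + 142.36
0.08Y = 505.36, so Y = 505.36/0.08 = 6317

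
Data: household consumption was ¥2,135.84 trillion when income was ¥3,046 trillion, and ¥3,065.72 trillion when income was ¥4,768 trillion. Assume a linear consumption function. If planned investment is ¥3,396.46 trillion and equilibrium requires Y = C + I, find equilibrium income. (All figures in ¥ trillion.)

Y = 8451

MPC = (3065.72 − 2135.84)/(4768 − 3046) = 929.88/1722 = 0.54
a = 2135.84 − 0.54(3046) = 491
Equilibrium: Y = 491 + 0.54Y + 3396.46
0.46Y = 3887.46, so Y = 3887.46/0.46 = 8451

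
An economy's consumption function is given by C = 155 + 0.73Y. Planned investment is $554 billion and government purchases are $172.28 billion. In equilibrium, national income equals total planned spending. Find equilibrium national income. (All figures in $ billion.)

Y = 3264

Y = C + I + G = 155 + 0.73Y + 554 + 172.28
Y − 0.73Y = 881.28
0.27Y = 881.28, so Y = 881.28/0.27 = 3264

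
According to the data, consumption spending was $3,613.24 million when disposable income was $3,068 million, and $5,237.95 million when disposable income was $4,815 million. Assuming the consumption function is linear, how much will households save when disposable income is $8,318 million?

S = -177.74

MPC = (5237.95 − 3613.24)/(4815 − 3068) = 1624.71/1747 = 0.93
a = 3613.24 − 0.93(3068) = 3613.24 − 2853.24 = 760
C = 760 + 0.93(8318) = 8495.74
S = 8318 − 8495.74 = -177.74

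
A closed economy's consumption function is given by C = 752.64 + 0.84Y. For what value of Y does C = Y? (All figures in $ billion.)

At break-even, C = Y: 752.64 + 0.84Y = Y
0.16Y = 752.64, so Y = 752.64/0.16 = 4704

Y = 4704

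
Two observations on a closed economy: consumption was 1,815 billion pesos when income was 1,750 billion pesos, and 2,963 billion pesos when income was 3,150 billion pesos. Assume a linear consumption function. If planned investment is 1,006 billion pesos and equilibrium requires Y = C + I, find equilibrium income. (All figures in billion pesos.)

Y = 7700

MPC = (2963 − 1815)/(3150 − 1750) = 1148/1400 = 0.82
a = 1815 − 0.82(1750) = 380
Equilibrium: Y = 380 + 0.82Y + 1006
0.18Y = 1386, so Y = 1386/0.18 = 7700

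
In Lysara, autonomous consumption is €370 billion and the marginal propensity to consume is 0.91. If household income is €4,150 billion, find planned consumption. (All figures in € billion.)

C = 370 + 0.91(4150) = 370 + 3776.5 = 4146.5

C = 4146.5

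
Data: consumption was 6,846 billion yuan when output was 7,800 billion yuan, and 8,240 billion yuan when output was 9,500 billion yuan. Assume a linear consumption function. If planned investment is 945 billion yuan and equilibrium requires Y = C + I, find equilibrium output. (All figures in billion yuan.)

Y = 7750

MPC = (8240 − 6846)/(9500 − 7800) = 1394/1700 = 0.82
a = 6846 − 0.82(7800) = 450
Equilibrium: Y = 450 + 0.82Y + 945
0.18Y = 1395, so Y = 1395/0.18 = 7750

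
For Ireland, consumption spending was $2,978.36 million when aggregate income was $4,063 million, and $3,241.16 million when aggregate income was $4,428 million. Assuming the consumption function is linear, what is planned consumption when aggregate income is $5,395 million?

C = 3937.4

MPC = (3241.16 − 2978.36)/(4428 − 4063) = 262.8/365 = 0.72
a = 2978.36 − 0.72(4063) = 2978.36 − 2925.36 = 53
C = 53 + 0.72(5395) = 53 + 3884.4 = 3937.4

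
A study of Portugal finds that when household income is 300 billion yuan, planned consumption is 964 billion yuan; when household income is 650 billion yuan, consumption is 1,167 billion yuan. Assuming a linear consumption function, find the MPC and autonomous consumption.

MPC = 0.58; a = 790

MPC = ΔC/ΔY = (1167 − 964)/(650 − 300) = 203/350 = 0.58
a = C − MPC·Y = 964 − 0.58(300) = 964 − 174 = 790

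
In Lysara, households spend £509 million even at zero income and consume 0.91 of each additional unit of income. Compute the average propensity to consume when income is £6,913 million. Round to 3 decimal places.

APC = 0.984

C = 509 + 0.91(6913) = 6799.83
APC = C/Y = 6799.83/6913 = 0.984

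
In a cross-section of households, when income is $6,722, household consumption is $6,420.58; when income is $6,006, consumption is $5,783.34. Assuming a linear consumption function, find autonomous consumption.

a = 438

MPC = ΔC/ΔY = (6420.58 − 5783.34)/(6722 − 6006) = 637.24/716 = 0.89
a = C − MPC·Y = 5783.34 − 0.89(6006) = 5783.34 − 5345.34 = 438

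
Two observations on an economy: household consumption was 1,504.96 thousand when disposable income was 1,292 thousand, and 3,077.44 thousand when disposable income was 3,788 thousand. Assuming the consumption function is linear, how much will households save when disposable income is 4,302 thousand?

S = 900.74

MPC = (3077.44 − 1504.96)/(3788 − 1292) = 1572.48/2496 = 0.63
a = 1504.96 − 0.63(1292) = 1504.96 − 813.96 = 691
C = 691 + 0.63(4302) = 3401.26
S = 4302 − 3401.26 = 900.74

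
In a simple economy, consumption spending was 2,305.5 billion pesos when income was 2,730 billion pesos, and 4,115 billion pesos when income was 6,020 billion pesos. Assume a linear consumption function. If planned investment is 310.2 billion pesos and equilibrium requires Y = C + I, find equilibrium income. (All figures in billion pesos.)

MPC = (4115 − 2305.5)/(6020 − 2730) = 1809.5/3290 = 0.55
a = 2305.5 − 0.55(2730) = 804
Equilibrium: Y = 804 + 0.55Y + 310.2
0.45Y = 1114.2, so Y = 1114.2/0.45 = 2476

Y = 2476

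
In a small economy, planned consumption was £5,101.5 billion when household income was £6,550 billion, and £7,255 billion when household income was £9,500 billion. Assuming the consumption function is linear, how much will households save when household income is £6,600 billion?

MPC = (7255 − 5101.5)/(9500 − 6550) = 2153.5/2950 = 0.73
a = 5101.5 − 0.73(6550) = 5101.5 − 4781.5 = 320
C = 320 + 0.73(6600) = 5138
S = 6600 − 5138 = 1462

S = 1462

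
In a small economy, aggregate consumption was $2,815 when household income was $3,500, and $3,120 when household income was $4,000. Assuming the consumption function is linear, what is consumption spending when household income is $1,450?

MPC = (3120 − 2815)/(4000 − 3500) = 305/500 = 0.61
a = 2815 − 0.61(3500) = 2815 − 2135 = 680
C = 680 + 0.61(1450) = 680 + 884.5 = 1564.5

C = 1564.5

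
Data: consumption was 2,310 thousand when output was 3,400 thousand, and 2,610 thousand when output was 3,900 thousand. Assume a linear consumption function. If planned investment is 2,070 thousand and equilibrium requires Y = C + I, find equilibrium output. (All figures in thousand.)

MPC = (2610 − 2310)/(3900 − 3400) = 300/500 = 0.6
a = 2310 − 0.6(3400) = 270
Equilibrium: Y = 270 + 0.6Y + 2070
0.4Y = 2340, so Y = 2340/0.4 = 5850

Y = 5850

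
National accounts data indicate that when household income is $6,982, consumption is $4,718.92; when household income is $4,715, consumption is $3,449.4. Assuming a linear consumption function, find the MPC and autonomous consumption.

MPC = ΔC/ΔY = (4718.92 − 3449.4)/(6982 − 4715) = 1269.52/2267 = 0.56
a = C − MPC·Y = 3449.4 − 0.56(4715) = 3449.4 − 2640.4 = 809

MPC = 0.56; a = 809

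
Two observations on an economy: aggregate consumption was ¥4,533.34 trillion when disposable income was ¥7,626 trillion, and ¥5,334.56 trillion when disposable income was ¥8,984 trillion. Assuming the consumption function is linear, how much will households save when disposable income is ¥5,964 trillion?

S = 2411.24

MPC = (5334.56 − 4533.34)/(8984 − 7626) = 801.22/1358 = 0.59
a = 4533.34 − 0.59(7626) = 4533.34 − 4499.34 = 34
C = 34 + 0.59(5964) = 3552.76
S = 5964 − 3552.76 = 2411.24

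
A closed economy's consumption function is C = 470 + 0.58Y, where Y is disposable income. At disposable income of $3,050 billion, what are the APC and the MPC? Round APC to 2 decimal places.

APC = 0.73; MPC = 0.58

MPC = 0.58 (the slope of the consumption function)
C = 470 + 0.58(3050) = 2239, so APC = 2239/3050 = 0.73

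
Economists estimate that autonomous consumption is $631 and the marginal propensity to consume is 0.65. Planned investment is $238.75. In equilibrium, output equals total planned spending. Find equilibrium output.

Y = C + I = 631 + 0.65Y + 238.75
Y − 0.65Y = 869.75
0.35Y = 869.75, so Y = 869.75/0.35 = 2485

Y = 2485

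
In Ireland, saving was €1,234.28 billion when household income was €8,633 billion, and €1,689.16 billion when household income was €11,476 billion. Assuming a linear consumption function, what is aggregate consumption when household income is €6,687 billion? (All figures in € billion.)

C = 5764.08

MPS = ΔS/ΔY = (1689.16 − 1234.28)/(11476 − 8633) = 454.88/2843 = 0.16
MPC = 1 − MPS = 0.84
Autonomous saving = 1234.28 − 0.16(8633) = -147, so a = 147
C = 147 + 0.84(6687) = 147 + 5617.08 = 5764.08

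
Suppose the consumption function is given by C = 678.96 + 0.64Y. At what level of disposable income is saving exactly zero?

At break-even, C = Y: 678.96 + 0.64Y = Y
0.36Y = 678.96, so Y = 678.96/0.36 = 1886

Y = 1886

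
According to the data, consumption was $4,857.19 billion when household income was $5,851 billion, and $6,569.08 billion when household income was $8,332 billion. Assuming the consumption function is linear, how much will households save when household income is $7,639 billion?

S = 1548.09

MPC = (6569.08 − 4857.19)/(8332 − 5851) = 1711.89/2481 = 0.69
a = 4857.19 − 0.69(5851) = 4857.19 − 4037.19 = 820
C = 820 + 0.69(7639) = 6090.91
S = 7639 − 6090.91 = 1548.09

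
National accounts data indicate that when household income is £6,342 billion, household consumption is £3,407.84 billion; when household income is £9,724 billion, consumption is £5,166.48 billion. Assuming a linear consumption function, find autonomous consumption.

a = 110

MPC = ΔC/ΔY = (5166.48 − 3407.84)/(9724 − 6342) = 1758.64/3382 = 0.52
a = C − MPC·Y = 3407.84 − 0.52(6342) = 3407.84 − 3297.84 = 110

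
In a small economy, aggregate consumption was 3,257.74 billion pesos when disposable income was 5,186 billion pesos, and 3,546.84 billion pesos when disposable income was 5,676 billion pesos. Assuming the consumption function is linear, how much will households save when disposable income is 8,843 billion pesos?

S = 3427.63

MPC = (3546.84 − 3257.74)/(5676 − 5186) = 289.1/490 = 0.59
a = 3257.74 − 0.59(5186) = 3257.74 − 3059.74 = 198
C = 198 + 0.59(8843) = 5415.37
S = 8843 − 5415.37 = 3427.63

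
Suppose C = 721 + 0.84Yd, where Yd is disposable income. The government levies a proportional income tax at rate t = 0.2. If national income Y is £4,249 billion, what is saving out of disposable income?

Yd = (1 − 0.2)(4249) = 0.8(4249) = 3399.2
C = 721 + 0.84(3399.2) = 721 + 2855.328 = 3576.328
S = Yd − C = 3399.2 − 3576.328 = -177.128

S = -177.128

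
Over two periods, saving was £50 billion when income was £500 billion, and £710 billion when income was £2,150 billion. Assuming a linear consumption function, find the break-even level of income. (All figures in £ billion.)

MPS = ΔS/ΔY = (710 − 50)/(2150 − 500) = 660/1650 = 0.4
MPC = 1 − MPS = 0.6
From S(500) = 50: −a + 0.4(500) = 50, so a = 200 − 50 = 150
Break-even (S = 0): Y = a/MPS = 150/0.4 = 375

Y = 375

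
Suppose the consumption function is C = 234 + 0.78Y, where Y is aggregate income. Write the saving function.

S = -234 + 0.22Y

S = Y − C = Y − (234 + 0.78Y) = -234 + (1 − 0.78)Y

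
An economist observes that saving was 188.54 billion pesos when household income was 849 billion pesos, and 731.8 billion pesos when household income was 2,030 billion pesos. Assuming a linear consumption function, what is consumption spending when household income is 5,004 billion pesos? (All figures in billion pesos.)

C = 2904.16

MPS = ΔS/ΔY = (731.8 − 188.54)/(2030 − 849) = 543.26/1181 = 0.46
MPC = 1 − MPS = 0.54
Autonomous saving = 188.54 − 0.46(849) = -202, so a = 202
C = 202 + 0.54(5004) = 202 + 2702.16 = 2904.16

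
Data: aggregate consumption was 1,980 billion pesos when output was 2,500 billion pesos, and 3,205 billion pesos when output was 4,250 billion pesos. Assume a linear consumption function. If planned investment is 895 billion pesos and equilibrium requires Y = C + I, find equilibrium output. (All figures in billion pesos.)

MPC = (3205 − 1980)/(4250 − 2500) = 1225/1750 = 0.7
a = 1980 − 0.7(2500) = 230
Equilibrium: Y = 230 + 0.7Y + 895
0.3Y = 1125, so Y = 1125/0.3 = 3750

Y = 3750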